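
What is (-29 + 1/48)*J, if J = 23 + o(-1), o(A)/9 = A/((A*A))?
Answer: -9737/24 ≈ -405.71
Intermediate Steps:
o(A) = 9/A (o(A) = 9*(A/((A*A))) = 9*(A/(A**2)) = 9*(A/A**2) = 9/A)
J = 14 (J = 23 + 9/(-1) = 23 + 9*(-1) = 23 - 9 = 14)
(-29 + 1/48)*J = (-29 + 1/48)*14 = -1391/48*14 = -9737/24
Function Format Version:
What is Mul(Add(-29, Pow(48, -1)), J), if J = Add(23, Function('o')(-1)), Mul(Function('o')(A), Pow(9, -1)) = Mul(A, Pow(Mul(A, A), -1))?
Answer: Rational(-9737, 24) ≈ -405.71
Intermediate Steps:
Function('o')(A) = Mul(9, Pow(A, -1)) (Function('o')(A) = Mul(9, Mul(A, Pow(Mul(A, A), -1))) = Mul(9, Mul(A, Pow(Pow(A, 2), -1))) = Mul(9, Mul(A, Pow(A, -2))) = Mul(9, Pow(A, -1)))
J = 14 (J = Add(23, Mul(9, Pow(-1, -1))) = Add(23, Mul(9, -1)) = Add(23, -9) = 14)
Mul(Add(-29, Pow(48, -1)), J) = Mul(Add(-29, Pow(48, -1)), 14) = Mul(Add(-29, Rational(1, 48)), 14) = Mul(Rational(-1391, 48), 14) = Rational(-9737, 24)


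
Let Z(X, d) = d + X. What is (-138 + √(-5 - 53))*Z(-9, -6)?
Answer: 2070 - 15*I*√58 ≈ 2070.0 - 114.24*I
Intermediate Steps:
Z(X, d) = X + d
(-138 + √(-5 - 53))*Z(-9, -6) = (-138 + √(-5 - 53))*(-9 - 6) = (-138 + √(-58))*(-15) = (-138 + I*√58)*(-15) = 2070 - 15*I*√58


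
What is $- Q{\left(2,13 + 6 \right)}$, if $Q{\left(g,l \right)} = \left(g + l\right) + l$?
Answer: $-40$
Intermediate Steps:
$Q{\left(g,l \right)} = g + 2 l$
$- Q{\left(2,13 + 6 \right)} = - (2 + 2 \left(13 + 6\right)) = - (2 + 2 \cdot 19) = - (2 + 38) = \left(-1\right) 40 = -40$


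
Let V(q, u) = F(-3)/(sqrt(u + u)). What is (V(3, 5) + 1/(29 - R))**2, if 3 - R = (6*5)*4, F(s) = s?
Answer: 95927/106580 - 3*sqrt(10)/730 ≈ 0.88705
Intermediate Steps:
R = -117 (R = 3 - 6*5*4 = 3 - 30*4 = 3 - 1*120 = 3 - 120 = -117)
V(q, u) = -3*sqrt(2)/(2*sqrt(u)) (V(q, u) = -3/sqrt(u + u) = -3*sqrt(2)/(2*sqrt(u)))
(V(3, 5) + 1/(29 - R))**2 = (-3*sqrt(2)/(2*sqrt(5)) + 1/(29 - 1*(-117)))**2 = (-3*sqrt(2)*sqrt(5)/5/2 + 1/(29 + 117))**2 = (-3*sqrt(10)/10 + 1/146)**2 = (1/146 - 3*sqrt(10)/10)**2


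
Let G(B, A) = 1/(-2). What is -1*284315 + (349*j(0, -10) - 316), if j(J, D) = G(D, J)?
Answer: -569611/2 ≈ -2.8481e+5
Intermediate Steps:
G(B, A) = -1/2
j(J, D) = -1/2
-1*284315 + (349*j(0, -10) - 316) = -1*284315 + (349*(-1/2) - 316) = -284315 + (-349/2 - 316) = -284315 - 981/2 = -569611/2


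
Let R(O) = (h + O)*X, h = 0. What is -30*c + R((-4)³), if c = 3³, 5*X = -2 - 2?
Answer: -3794/5 ≈ -758.80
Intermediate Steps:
X = -⅘ (X = (-2 - 2)/5 = (⅕)*(-4) = -⅘ ≈ -0.80000)
R(O) = -4*O/5 (R(O) = (0 + O)*(-⅘) = O*(-⅘) = -4*O/5)
c = 27
-30*c + R((-4)³) = -30*27 - ⅘*(-4)³ = -810 - ⅘*(-64) = -810 + 256/5 = -3794/5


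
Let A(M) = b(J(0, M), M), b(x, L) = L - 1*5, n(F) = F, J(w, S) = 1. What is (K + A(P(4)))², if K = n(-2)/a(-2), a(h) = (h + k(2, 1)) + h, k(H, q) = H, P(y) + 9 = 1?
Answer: 144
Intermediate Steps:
P(y) = -8 (P(y) = -9 + 1 = -8)
a(h) = 2 + 2*h (a(h) = (h + 2) + h = (2 + h) + h = 2 + 2*h)
b(x, L) = -5 + L (b(x, L) = L - 5 = -5 + L)
K = 1 (K = -2/(2 + 2*(-2)) = -2/(2 - 4) = -2/(-2) = -2*(-½) = 1)
A(M) = -5 + M
(K + A(P(4)))² = (1 + (-5 - 8))² = (1 - 13)² = (-12)² = 144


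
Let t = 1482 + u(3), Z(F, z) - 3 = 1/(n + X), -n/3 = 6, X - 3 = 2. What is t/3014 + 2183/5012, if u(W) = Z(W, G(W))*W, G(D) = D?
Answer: 91333433/98190092 ≈ 0.93017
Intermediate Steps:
X = 5 (X = 3 + 2 = 5)
n = -18 (n = -3*6 = -18)
Z(F, z) = 38/13 (Z(F, z) = 3 + 1/(-18 + 5) = 3 + 1/(-13) = 3 - 1/13 = 38/13)
u(W) = 38*W/13
t = 19380/13 (t = 1482 + (38/13)*3 = 1482 + 114/13 = 19380/13 ≈ 1490.8)
t/3014 + 2183/5012 = (19380/13)/3014 + 2183/5012 = (19380/13)*(1/3014) + 2183*(1/5012) = 9690/19591 + 2183/5012 = 91333433/98190092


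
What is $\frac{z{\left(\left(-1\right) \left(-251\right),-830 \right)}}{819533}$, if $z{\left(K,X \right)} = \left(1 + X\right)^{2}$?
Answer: $\frac{687241}{819533} \approx 0.83858$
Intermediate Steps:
$\frac{z{\left(\left(-1\right) \left(-251\right),-830 \right)}}{819533} = \frac{\left(1 - 830\right)^{2}}{819533} = \left(-829\right)^{2} \cdot \frac{1}{819533} = 687241 \cdot \frac{1}{819533} = \frac{687241}{819533}$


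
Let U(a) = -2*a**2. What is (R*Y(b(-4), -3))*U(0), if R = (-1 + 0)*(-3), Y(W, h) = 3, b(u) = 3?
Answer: 0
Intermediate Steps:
R = 3 (R = -1*(-3) = 3)
(R*Y(b(-4), -3))*U(0) = (3*3)*(-2*0**2) = 9*(-2*0) = 9*0 = 0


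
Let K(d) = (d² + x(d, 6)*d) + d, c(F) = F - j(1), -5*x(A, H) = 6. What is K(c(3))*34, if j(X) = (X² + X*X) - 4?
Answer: 816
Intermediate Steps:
j(X) = -4 + 2*X² (j(X) = (X² + X²) - 4 = 2*X² - 4 = -4 + 2*X²)
x(A, H) = -6/5 (x(A, H) = -⅕*6 = -6/5)
c(F) = 2 + F (c(F) = F - (-4 + 2*1²) = F - (-4 + 2*1) = F - (-4 + 2) = F - 1*(-2) = F + 2 = 2 + F)
K(d) = d² - d/5 (K(d) = (d² - 6*d/5) + d = d² - d/5)
K(c(3))*34 = ((2 + 3)*(-⅕ + (2 + 3)))*34 = (5*(-⅕ + 5))*34 = (5*(24/5))*34 = 24*34 = 816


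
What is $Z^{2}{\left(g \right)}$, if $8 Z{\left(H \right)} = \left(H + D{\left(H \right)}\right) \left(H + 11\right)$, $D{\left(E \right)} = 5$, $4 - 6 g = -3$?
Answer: $\frac{7295401}{82944} \approx 87.956$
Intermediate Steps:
$g = \frac{7}{6}$ ($g = \frac{2}{3} - - \frac{1}{2} = \frac{2}{3} + \frac{1}{2} = \frac{7}{6} \approx 1.1667$)
$Z{\left(H \right)} = \frac{\left(5 + H\right) \left(11 + H\right)}{8}$ ($Z{\left(H \right)} = \frac{\left(H + 5\right) \left(H + 11\right)}{8} = \frac{\left(5 + H\right) \left(11 + H\right)}{8}$)
$Z^{2}{\left(g \right)} = \left(\frac{55}{8} + 2 \cdot \frac{7}{6} + \frac{\left(\frac{7}{6}\right)^{2}}{8}\right)^{2} = \left(\frac{55}{8} + \frac{7}{3} + \frac{1}{8} \cdot \frac{49}{36}\right)^{2} = \left(\frac{55}{8} + \frac{7}{3} + \frac{49}{288}\right)^{2} = \left(\frac{2701}{288}\right)^{2} = \frac{7295401}{82944}$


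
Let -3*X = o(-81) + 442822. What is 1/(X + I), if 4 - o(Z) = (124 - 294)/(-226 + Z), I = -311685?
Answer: -307/141003099 ≈ -2.1773e-6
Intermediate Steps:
o(Z) = 4 + 170/(-226 + Z) (o(Z) = 4 - (124 - 294)/(-226 + Z) = 4 - (-170)/(-226 + Z) = 4 + 170/(-226 + Z))
X = -45315804/307 (X = -(2*(-367 + 2*(-81))/(-226 - 81) + 442822)/3 = -(2*(-367 - 162)/(-307) + 442822)/3 = -(2*(-1/307)*(-529) + 442822)/3 = -(1058/307 + 442822)/3 = -⅓*135947412/307 = -45315804/307 ≈ -1.4761e+5)
1/(X + I) = 1/(-45315804/307 - 311685) = 1/(-141003099/307) = -307/141003099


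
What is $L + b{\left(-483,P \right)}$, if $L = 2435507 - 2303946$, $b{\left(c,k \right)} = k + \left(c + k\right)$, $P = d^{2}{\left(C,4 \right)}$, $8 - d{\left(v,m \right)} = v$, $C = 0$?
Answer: $131206$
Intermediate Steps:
$d{\left(v,m \right)} = 8 - v$
$P = 64$ ($P = \left(8 - 0\right)^{2} = \left(8 + 0\right)^{2} = 8^{2} = 64$)
$b{\left(c,k \right)} = c + 2 k$
$L = 131561$ ($L = 2435507 - 2303946 = 131561$)
$L + b{\left(-483,P \right)} = 131561 + \left(-483 + 2 \cdot 64\right) = 131561 + \left(-483 + 128\right) = 131561 - 355 = 131206$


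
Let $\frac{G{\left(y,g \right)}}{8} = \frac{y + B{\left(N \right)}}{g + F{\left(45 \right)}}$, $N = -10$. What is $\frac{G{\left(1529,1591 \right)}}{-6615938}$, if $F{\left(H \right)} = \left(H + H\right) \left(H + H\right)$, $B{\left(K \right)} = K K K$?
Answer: $- \frac{2116}{32057527579} \approx -6.6006 \cdot 10^{-8}$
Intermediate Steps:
$B{\left(K \right)} = K^{3}$ ($B{\left(K \right)} = K^{2} K = K^{3}$)
$F{\left(H \right)} = 4 H^{2}$ ($F{\left(H \right)} = 2 H 2 H = 4 H^{2}$)
$G{\left(y,g \right)} = \frac{8 \left(-1000 + y\right)}{8100 + g}$ ($G{\left(y,g \right)} = 8 \frac{y + \left(-10\right)^{3}}{g + 4 \cdot 45^{2}} = 8 \frac{y - 1000}{g + 4 \cdot 2025} = 8 \frac{-1000 + y}{g + 8100} = 8 \frac{-1000 + y}{8100 + g} = \frac{8 \left(-1000 + y\right)}{8100 + g}$)
$\frac{G{\left(1529,1591 \right)}}{-6615938} = \frac{8 \frac{1}{8100 + 1591} \left(-1000 + 1529\right)}{-6615938} = 8 \cdot \frac{1}{9691} \cdot 529 \left(- \frac{1}{6615938}\right) = \frac{4232}{9691} \left(- \frac{1}{6615938}\right) = - \frac{2116}{32057527579}$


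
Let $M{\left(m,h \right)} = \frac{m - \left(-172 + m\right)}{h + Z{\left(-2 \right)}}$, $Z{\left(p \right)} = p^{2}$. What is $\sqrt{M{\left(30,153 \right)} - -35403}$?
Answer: $\frac{\sqrt{872675551}}{157} \approx 188.16$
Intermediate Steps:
$M{\left(m,h \right)} = \frac{172}{4 + h}$ ($M{\left(m,h \right)} = \frac{m - \left(-172 + m\right)}{h + \left(-2\right)^{2}} = \frac{172}{h + 4} = \frac{172}{4 + h}$)
$\sqrt{M{\left(30,153 \right)} - -35403} = \sqrt{\frac{172}{4 + 153} - -35403} = \sqrt{\frac{172}{157} + 35403} = \sqrt{\frac{5558443}{157}} = \frac{\sqrt{872675551}}{157}$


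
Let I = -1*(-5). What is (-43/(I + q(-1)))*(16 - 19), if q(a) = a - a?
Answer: 129/5 ≈ 25.800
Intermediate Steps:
q(a) = 0
I = 5
(-43/(I + q(-1)))*(16 - 19) = (-43/(5 + 0))*(16 - 19) = (-43/5)*(-3) = ((1/5)*(-43))*(-3) = -43/5*(-3) = 129/5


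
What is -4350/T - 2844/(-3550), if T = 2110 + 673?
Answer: -3763824/4939825 ≈ -0.76193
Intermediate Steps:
T = 2783
-4350/T - 2844/(-3550) = -4350/2783 - 2844/(-3550) = -4350*1/2783 - 2844*(-1/3550) = -4350/2783 + 1422/1775 = -3763824/4939825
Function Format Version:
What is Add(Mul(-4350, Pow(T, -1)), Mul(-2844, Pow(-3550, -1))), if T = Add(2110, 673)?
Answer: Rational(-3763824, 4939825) ≈ -0.76193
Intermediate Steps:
T = 2783
Add(Mul(-4350, Pow(T, -1)), Mul(-2844, Pow(-3550, -1))) = Add(Mul(-4350, Pow(2783, -1)), Mul(-2844, Pow(-3550, -1))) = Add(Mul(-4350, Rational(1, 2783)), Mul(-2844, Rational(-1, 3550))) = Add(Rational(-4350, 2783), Rational(1422, 1775)) = Rational(-3763824, 4939825)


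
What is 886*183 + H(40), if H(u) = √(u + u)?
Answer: 162138 + 4*√5 ≈ 1.6215e+5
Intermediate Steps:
H(u) = √2*√u (H(u) = √(2*u) = √2*√u)
886*183 + H(40) = 886*183 + √2*√40 = 162138 + √2*(2*√10) = 162138 + 4*√5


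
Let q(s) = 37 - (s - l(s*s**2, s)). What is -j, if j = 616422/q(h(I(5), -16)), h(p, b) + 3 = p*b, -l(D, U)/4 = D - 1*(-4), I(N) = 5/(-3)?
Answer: 8321697/715858 ≈ 11.625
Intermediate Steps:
I(N) = -5/3 (I(N) = 5*(-1/3) = -5/3)
l(D, U) = -16 - 4*D (l(D, U) = -4*(D - 1*(-4)) = -4*(D + 4) = -4*(4 + D) = -16 - 4*D)
h(p, b) = -3 + b*p (h(p, b) = -3 + p*b = -3 + b*p)
q(s) = 21 - s - 4*s**3 (q(s) = 37 - (s - (-16 - 4*s*s**2)) = 37 - (s - (-16 - 4*s**3)) = 37 - (s + (16 + 4*s**3)) = 37 - (16 + s + 4*s**3) = 37 + (-16 - s - 4*s**3) = 21 - s - 4*s**3)
j = -8321697/715858 (j = 616422/(21 - (-3 - 16*(-5/3)) - 4*(-3 - 16*(-5/3))**3) = 616422/(21 - (-3 + 80/3) - 4*(-3 + 80/3)**3) = 616422/(21 - 1*71/3 - 4*(71/3)**3) = 616422/(21 - 71/3 - 4*357911/27) = 616422/(21 - 71/3 - 1431644/27) = 616422/(-1431716/27) = 616422*(-27/1431716) = -8321697/715858 ≈ -11.625)
-j = -1*(-8321697/715858) = 8321697/715858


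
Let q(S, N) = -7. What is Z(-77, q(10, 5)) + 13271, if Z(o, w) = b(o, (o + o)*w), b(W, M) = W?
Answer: 13194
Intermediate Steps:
Z(o, w) = o
Z(-77, q(10, 5)) + 13271 = -77 + 13271 = 13194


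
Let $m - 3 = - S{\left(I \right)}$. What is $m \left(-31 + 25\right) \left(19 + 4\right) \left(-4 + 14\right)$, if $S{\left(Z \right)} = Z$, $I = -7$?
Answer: $-13800$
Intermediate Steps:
$m = 10$ ($m = 3 - -7 = 3 + 7 = 10$)
$m \left(-31 + 25\right) \left(19 + 4\right) \left(-4 + 14\right) = 10 \left(-31 + 25\right) \left(19 + 4\right) \left(-4 + 14\right) = 10 \left(- 6 \cdot 23 \cdot 10\right) = 10 \left(\left(-6\right) 230\right) = 10 \left(-1380\right) = -13800$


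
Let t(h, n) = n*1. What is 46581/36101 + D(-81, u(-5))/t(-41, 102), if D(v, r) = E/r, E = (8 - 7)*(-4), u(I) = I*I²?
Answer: 297026077/230143875 ≈ 1.2906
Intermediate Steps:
u(I) = I³
t(h, n) = n
E = -4 (E = 1*(-4) = -4)
D(v, r) = -4/r
46581/36101 + D(-81, u(-5))/t(-41, 102) = 46581/36101 - 4/((-5)³)/102 = 46581*(1/36101) - 4/(-125)*(1/102) = 46581/36101 - 4*(-1/125)*(1/102) = 46581/36101 + (4/125)*(1/102) = 46581/36101 + 2/6375 = 297026077/230143875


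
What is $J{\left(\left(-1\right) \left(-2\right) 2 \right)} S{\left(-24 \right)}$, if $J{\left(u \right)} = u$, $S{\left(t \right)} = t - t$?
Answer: $0$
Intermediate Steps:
$S{\left(t \right)} = 0$
$J{\left(\left(-1\right) \left(-2\right) 2 \right)} S{\left(-24 \right)} = \left(-1\right) \left(-2\right) 2 \cdot 0 = 2 \cdot 2 \cdot 0 = 4 \cdot 0 = 0$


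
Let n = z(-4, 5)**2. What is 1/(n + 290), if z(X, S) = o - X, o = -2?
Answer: 1/294 ≈ 0.0034014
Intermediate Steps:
z(X, S) = -2 - X
n = 4 (n = (-2 - 1*(-4))**2 = (-2 + 4)**2 = 2**2 = 4)
1/(n + 290) = 1/(4 + 290) = 1/294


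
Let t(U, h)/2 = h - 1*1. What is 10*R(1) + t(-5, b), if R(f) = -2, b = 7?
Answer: -8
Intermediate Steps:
t(U, h) = -2 + 2*h (t(U, h) = 2*(h - 1*1) = 2*(h - 1) = 2*(-1 + h) = -2 + 2*h)
10*R(1) + t(-5, b) = 10*(-2) + (-2 + 2*7) = -20 + (-2 + 14) = -20 + 12 = -8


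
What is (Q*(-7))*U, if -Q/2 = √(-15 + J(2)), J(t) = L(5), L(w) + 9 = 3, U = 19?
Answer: 266*I*√21 ≈ 1219.0*I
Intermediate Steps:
L(w) = -6 (L(w) = -9 + 3 = -6)
J(t) = -6
Q = -2*I*√21 (Q = -2*√(-15 - 6) = -2*I*√21 ≈ -9.1651*I)
(Q*(-7))*U = (-2*I*√21*(-7))*19 = (14*I*√21)*19 = 266*I*√21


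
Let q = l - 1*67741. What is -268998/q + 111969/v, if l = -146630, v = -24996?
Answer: -1919892499/595379724 ≈ -3.2247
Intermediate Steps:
q = -214371 (q = -146630 - 1*67741 = -146630 - 67741 = -214371)
-268998/q + 111969/v = -268998/(-214371) + 111969/(-24996) = -268998*(-1/214371) + 111969*(-1/24996) = 89666/71457 - 37323/8332 = -1919892499/595379724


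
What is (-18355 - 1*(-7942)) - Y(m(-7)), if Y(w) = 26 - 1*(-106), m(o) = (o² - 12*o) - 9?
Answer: -10545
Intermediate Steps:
m(o) = -9 + o² - 12*o
Y(w) = 132 (Y(w) = 26 + 106 = 132)
(-18355 - 1*(-7942)) - Y(m(-7)) = (-18355 - 1*(-7942)) - 1*132 = (-18355 + 7942) - 132 = -10413 - 132 = -10545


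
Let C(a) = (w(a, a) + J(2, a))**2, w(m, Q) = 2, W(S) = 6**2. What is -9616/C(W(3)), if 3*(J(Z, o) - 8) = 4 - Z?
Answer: -5409/64 ≈ -84.516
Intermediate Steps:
J(Z, o) = 28/3 - Z/3 (J(Z, o) = 8 + (4 - Z)/3 = 8 + (4/3 - Z/3) = 28/3 - Z/3)
W(S) = 36
C(a) = 1024/9 (C(a) = (2 + (28/3 - 1/3*2))**2 = (2 + (28/3 - 2/3))**2 = (2 + 26/3)**2 = (32/3)**2 = 1024/9)
-9616/C(W(3)) = -9616/1024/9 = -9616*9/1024 = -5409/64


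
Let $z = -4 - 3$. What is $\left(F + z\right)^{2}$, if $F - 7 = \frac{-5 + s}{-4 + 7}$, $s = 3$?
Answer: $\frac{4}{9} \approx 0.44444$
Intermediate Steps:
$F = \frac{19}{3}$ ($F = 7 + \frac{-5 + 3}{-4 + 7} = 7 - \frac{2}{3} = \frac{19}{3} \approx 6.3333$)
$z = -7$ ($z = -4 - 3 = -7$)
$\left(F + z\right)^{2} = \left(\frac{19}{3} - 7\right)^{2} = \left(- \frac{2}{3}\right)^{2} = \frac{4}{9}$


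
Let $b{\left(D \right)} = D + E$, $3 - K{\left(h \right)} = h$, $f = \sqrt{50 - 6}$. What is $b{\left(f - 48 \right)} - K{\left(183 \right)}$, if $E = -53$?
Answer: $79 + 2 \sqrt{11} \approx 85.633$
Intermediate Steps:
$f = 2 \sqrt{11}$ ($f = \sqrt{44} = 2 \sqrt{11} \approx 6.6332$)
$K{\left(h \right)} = 3 - h$
$b{\left(D \right)} = -53 + D$ ($b{\left(D \right)} = D - 53 = -53 + D$)
$b{\left(f - 48 \right)} - K{\left(183 \right)} = \left(-53 + \left(2 \sqrt{11} - 48\right)\right) - \left(3 - 183\right) = \left(-53 - \left(48 - 2 \sqrt{11}\right)\right) - \left(3 - 183\right) = \left(-53 - \left(48 - 2 \sqrt{11}\right)\right) - -180 = \left(-101 + 2 \sqrt{11}\right) + 180 = 79 + 2 \sqrt{11}$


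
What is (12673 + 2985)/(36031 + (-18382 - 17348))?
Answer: 15658/301 ≈ 52.020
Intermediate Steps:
(12673 + 2985)/(36031 + (-18382 - 17348)) = 15658/(36031 - 35730) = 15658/301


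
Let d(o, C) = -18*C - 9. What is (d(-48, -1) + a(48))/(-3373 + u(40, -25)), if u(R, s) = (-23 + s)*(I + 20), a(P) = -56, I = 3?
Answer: 47/4477 ≈ 0.010498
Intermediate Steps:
d(o, C) = -9 - 18*C
u(R, s) = -529 + 23*s (u(R, s) = (-23 + s)*(3 + 20) = (-23 + s)*23 = -529 + 23*s)
(d(-48, -1) + a(48))/(-3373 + u(40, -25)) = ((-9 - 18*(-1)) - 56)/(-3373 + (-529 + 23*(-25))) = ((-9 + 18) - 56)/(-3373 + (-529 - 575)) = (9 - 56)/(-3373 - 1104) = -47/(-4477) = -47*(-1/4477) = 47/4477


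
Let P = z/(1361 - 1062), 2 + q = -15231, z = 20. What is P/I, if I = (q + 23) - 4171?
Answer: -20/5794919 ≈ -3.4513e-6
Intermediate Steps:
q = -15233 (q = -2 - 15231 = -15233)
I = -19381 (I = (-15233 + 23) - 4171 = -15210 - 4171 = -19381)
P = 20/299 (P = 20/(1361 - 1062) = 20/299 ≈ 0.066890)
P/I = (20/299)/(-19381) = (20/299)*(-1/19381) = -20/5794919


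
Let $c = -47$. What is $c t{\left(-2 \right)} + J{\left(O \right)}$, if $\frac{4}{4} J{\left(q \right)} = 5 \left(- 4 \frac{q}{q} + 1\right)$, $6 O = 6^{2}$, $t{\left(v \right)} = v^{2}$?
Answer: $-203$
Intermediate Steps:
$O = 6$ ($O = \frac{6^{2}}{6} = \frac{1}{6} \cdot 36 = 6$)
$J{\left(q \right)} = -15$ ($J{\left(q \right)} = 5 \left(- 4 \frac{q}{q} + 1\right) = 5 \left(\left(-4\right) 1 + 1\right) = 5 \left(-4 + 1\right) = 5 \left(-3\right) = -15$)
$c t{\left(-2 \right)} + J{\left(O \right)} = - 47 \left(-2\right)^{2} - 15 = \left(-47\right) 4 - 15 = -188 - 15 = -203$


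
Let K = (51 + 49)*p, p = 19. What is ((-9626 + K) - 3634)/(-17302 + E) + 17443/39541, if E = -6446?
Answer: 215855531/234754917 ≈ 0.91949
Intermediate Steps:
K = 1900 (K = (51 + 49)*19 = 100*19 = 1900)
((-9626 + K) - 3634)/(-17302 + E) + 17443/39541 = ((-9626 + 1900) - 3634)/(-17302 - 6446) + 17443/39541 = (-7726 - 3634)/(-23748) + 17443*(1/39541) = -11360*(-1/23748) + 17443/39541 = 2840/5937 + 17443/39541 = 215855531/234754917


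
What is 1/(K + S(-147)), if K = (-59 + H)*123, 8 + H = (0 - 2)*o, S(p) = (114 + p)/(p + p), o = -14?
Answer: -98/470095 ≈ -0.00020847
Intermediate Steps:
S(p) = (114 + p)/(2*p) (S(p) = (114 + p)/((2*p)) = (114 + p)*(1/(2*p)) = (114 + p)/(2*p))
H = 20 (H = -8 + (0 - 2)*(-14) = -8 - 2*(-14) = -8 + 28 = 20)
K = -4797 (K = (-59 + 20)*123 = -39*123 = -4797)
1/(K + S(-147)) = 1/(-4797 + (½)*(114 - 147)/(-147)) = 1/(-4797 + (½)*(-1/147)*(-33)) = 1/(-4797 + 11/98) = 1/(-470095/98) = -98/470095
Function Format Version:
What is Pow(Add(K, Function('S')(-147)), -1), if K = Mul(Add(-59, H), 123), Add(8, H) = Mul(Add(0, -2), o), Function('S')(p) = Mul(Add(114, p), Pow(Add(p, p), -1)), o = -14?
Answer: Rational(-98, 470095) ≈ -0.00020847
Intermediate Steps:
Function('S')(p) = Mul(Rational(1, 2), Pow(p, -1), Add(114, p)) (Function('S')(p) = Mul(Add(114, p), Pow(Mul(2, p), -1)) = Mul(Add(114, p), Mul(Rational(1, 2), Pow(p, -1))) = Mul(Rational(1, 2), Pow(p, -1), Add(114, p)))
H = 20 (H = Add(-8, Mul(Add(0, -2), -14)) = Add(-8, Mul(-2, -14)) = Add(-8, 28) = 20)
K = -4797 (K = Mul(Add(-59, 20), 123) = Mul(-39, 123) = -4797)
Pow(Add(K, Function('S')(-147)), -1) = Pow(Add(-4797, Mul(Rational(1, 2), Pow(-147, -1), Add(114, -147))), -1) = Pow(Add(-4797, Mul(Rational(1, 2), Rational(-1, 147), -33)), -1) = Pow(Add(-4797, Rational(11, 98)), -1) = Pow(Rational(-470095, 98), -1) = Rational(-98, 470095)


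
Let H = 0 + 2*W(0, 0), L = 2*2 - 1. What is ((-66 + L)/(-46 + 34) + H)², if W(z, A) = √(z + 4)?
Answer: 1369/16 ≈ 85.563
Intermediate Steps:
W(z, A) = √(4 + z)
L = 3 (L = 4 - 1 = 3)
H = 4 (H = 0 + 2*√(4 + 0) = 0 + 2*√4 = 0 + 2*2 = 0 + 4 = 4)
((-66 + L)/(-46 + 34) + H)² = ((-66 + 3)/(-46 + 34) + 4)² = (-63/(-12) + 4)² = (-63*(-1/12) + 4)² = (21/4 + 4)² = (37/4)² = 1369/16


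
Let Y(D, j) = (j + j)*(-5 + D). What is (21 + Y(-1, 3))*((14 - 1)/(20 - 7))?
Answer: -15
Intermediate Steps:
Y(D, j) = 2*j*(-5 + D) (Y(D, j) = (2*j)*(-5 + D) = 2*j*(-5 + D))
(21 + Y(-1, 3))*((14 - 1)/(20 - 7)) = (21 + 2*3*(-5 - 1))*((14 - 1)/(20 - 7)) = (21 + 2*3*(-6))*(13/13) = (21 - 36)*(13*(1/13)) = -15*1 = -15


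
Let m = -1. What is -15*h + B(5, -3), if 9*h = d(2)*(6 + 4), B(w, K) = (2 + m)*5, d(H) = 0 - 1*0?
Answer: 5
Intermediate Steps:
d(H) = 0 (d(H) = 0 + 0 = 0)
B(w, K) = 5 (B(w, K) = (2 - 1)*5 = 1*5 = 5)
h = 0 (h = (0*(6 + 4))/9 = (0*10)/9 = (⅑)*0 = 0)
-15*h + B(5, -3) = -15*0 + 5 = 0 + 5 = 5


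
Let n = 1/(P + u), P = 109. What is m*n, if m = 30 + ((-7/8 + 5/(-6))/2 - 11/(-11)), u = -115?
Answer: -1447/288 ≈ -5.0243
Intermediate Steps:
n = -⅙ (n = 1/(109 - 115) = 1/(-6) = -⅙ ≈ -0.16667)
m = 1447/48 (m = 30 + ((-7*⅛ + 5*(-⅙))*(½) - 11*(-1/11)) = 30 + ((-7/8 - ⅚)*(½) + 1) = 30 + (-41/24*½ + 1) = 30 + (-41/48 + 1) = 30 + 7/48 = 1447/48 ≈ 30.146)
m*n = (1447/48)*(-⅙) = -1447/288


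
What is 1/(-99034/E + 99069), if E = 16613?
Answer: 16613/1645734263 ≈ 1.0095e-5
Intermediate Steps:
1/(-99034/E + 99069) = 1/(-99034/16613 + 99069) = 1/(1645734263/16613) = 16613/1645734263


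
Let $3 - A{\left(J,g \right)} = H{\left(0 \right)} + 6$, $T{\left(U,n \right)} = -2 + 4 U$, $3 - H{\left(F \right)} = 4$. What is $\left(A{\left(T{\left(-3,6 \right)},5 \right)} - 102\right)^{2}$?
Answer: $10816$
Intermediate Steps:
$H{\left(F \right)} = -1$ ($H{\left(F \right)} = 3 - 4 = -1$)
$A{\left(J,g \right)} = -2$ ($A{\left(J,g \right)} = 3 - \left(-1 + 6\right) = 3 - 5 = -2$)
$\left(A{\left(T{\left(-3,6 \right)},5 \right)} - 102\right)^{2} = \left(-2 - 102\right)^{2} = \left(-104\right)^{2} = 10816$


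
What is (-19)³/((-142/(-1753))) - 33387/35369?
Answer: -425275478117/5022398 ≈ -84676.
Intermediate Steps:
(-19)³/((-142/(-1753))) - 33387/35369 = -6859/((-142*(-1/1753))) - 33387*1/35369 = -6859/142/1753 - 33387/35369 = -6859*1753/142 - 33387/35369 = -12023827/142 - 33387/35369 = -425275478117/5022398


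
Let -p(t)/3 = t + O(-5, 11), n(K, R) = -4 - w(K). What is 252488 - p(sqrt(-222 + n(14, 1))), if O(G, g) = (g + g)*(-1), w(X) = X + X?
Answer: 252422 + 3*I*sqrt(254) ≈ 2.5242e+5 + 47.812*I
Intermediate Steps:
w(X) = 2*X
O(G, g) = -2*g (O(G, g) = (2*g)*(-1) = -2*g)
n(K, R) = -4 - 2*K
p(t) = 66 - 3*t (p(t) = -3*(t - 2*11) = -3*(t - 22) = -3*(-22 + t) = 66 - 3*t)
252488 - p(sqrt(-222 + n(14, 1))) = 252488 - (66 - 3*sqrt(-222 + (-4 - 2*14))) = 252488 - (66 - 3*sqrt(-222 + (-4 - 28))) = 252488 - (66 - 3*sqrt(-222 - 32)) = 252488 - (66 - 3*I*sqrt(254)) = 252488 + (-66 + 3*I*sqrt(254)) = 252422 + 3*I*sqrt(254)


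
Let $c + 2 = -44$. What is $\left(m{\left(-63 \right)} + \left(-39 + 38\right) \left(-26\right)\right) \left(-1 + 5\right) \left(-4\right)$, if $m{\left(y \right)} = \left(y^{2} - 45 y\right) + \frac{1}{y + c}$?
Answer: $- \frac{11911504}{109} \approx -1.0928 \cdot 10^{5}$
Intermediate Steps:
$c = -46$ ($c = -2 - 44 = -46$)
$m{\left(y \right)} = y^{2} + \frac{1}{-46 + y} - 45 y$ ($m{\left(y \right)} = \left(y^{2} - 45 y\right) + \frac{1}{y - 46} = \left(y^{2} - 45 y\right) + \frac{1}{-46 + y} = y^{2} + \frac{1}{-46 + y} - 45 y$)
$\left(m{\left(-63 \right)} + \left(-39 + 38\right) \left(-26\right)\right) \left(-1 + 5\right) \left(-4\right) = \left(\frac{1 + \left(-63\right)^{3} - 91 \left(-63\right)^{2} + 2070 \left(-63\right)}{-46 - 63} + \left(-39 + 38\right) \left(-26\right)\right) \left(-1 + 5\right) \left(-4\right) = \left(\frac{1 - 250047 - 361179 - 130410}{-109} - -26\right) 4 \left(-4\right) = \left(- \frac{1 - 250047 - 361179 - 130410}{109} + 26\right) \left(-16\right) = \left(\left(- \frac{1}{109}\right) \left(-741635\right) + 26\right) \left(-16\right) = \left(\frac{741635}{109} + 26\right) \left(-16\right) = \frac{744469}{109} \left(-16\right) = - \frac{11911504}{109}$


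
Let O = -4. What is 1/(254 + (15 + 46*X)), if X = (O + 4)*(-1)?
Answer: 1/269 ≈ 0.0037175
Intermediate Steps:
X = 0 (X = (-4 + 4)*(-1) = 0*(-1) = 0)
1/(254 + (15 + 46*X)) = 1/(254 + (15 + 46*0)) = 1/(254 + (15 + 0)) = 1/(254 + 15) = 1/269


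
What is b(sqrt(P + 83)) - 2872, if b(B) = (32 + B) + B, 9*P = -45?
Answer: -2840 + 2*sqrt(78) ≈ -2822.3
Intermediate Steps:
P = -5 (P = (1/9)*(-45) = -5)
b(B) = 32 + 2*B
b(sqrt(P + 83)) - 2872 = (32 + 2*sqrt(-5 + 83)) - 2872 = (32 + 2*sqrt(78)) - 2872 = -2840 + 2*sqrt(78)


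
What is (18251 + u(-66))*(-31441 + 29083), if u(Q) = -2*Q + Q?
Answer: -43191486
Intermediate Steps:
u(Q) = -Q
(18251 + u(-66))*(-31441 + 29083) = (18251 - 1*(-66))*(-31441 + 29083) = (18251 + 66)*(-2358) = 18317*(-2358) = -43191486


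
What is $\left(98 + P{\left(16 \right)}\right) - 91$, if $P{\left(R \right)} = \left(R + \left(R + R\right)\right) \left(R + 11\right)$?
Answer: $1303$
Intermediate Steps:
$P{\left(R \right)} = 3 R \left(11 + R\right)$ ($P{\left(R \right)} = \left(R + 2 R\right) \left(11 + R\right) = 3 R \left(11 + R\right)$)
$\left(98 + P{\left(16 \right)}\right) - 91 = \left(98 + 3 \cdot 16 \left(11 + 16\right)\right) - 91 = \left(98 + 3 \cdot 16 \cdot 27\right) - 91 = \left(98 + 1296\right) - 91 = 1394 - 91 = 1303$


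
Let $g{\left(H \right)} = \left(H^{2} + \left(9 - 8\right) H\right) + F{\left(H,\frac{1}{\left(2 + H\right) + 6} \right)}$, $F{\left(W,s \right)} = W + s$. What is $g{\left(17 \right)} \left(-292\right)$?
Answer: $- \frac{2358192}{25} \approx -94328.0$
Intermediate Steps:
$g{\left(H \right)} = H^{2} + \frac{1}{8 + H} + 2 H$ ($g{\left(H \right)} = \left(H^{2} + \left(9 - 8\right) H\right) + \left(H + \frac{1}{\left(2 + H\right) + 6}\right) = \left(H^{2} + \left(9 - 8\right) H\right) + \left(H + \frac{1}{8 + H}\right) = \left(H^{2} + 1 H\right) + \left(H + \frac{1}{8 + H}\right) = \left(H^{2} + H\right) + \left(H + \frac{1}{8 + H}\right) = \left(H + H^{2}\right) + \left(H + \frac{1}{8 + H}\right) = H^{2} + \frac{1}{8 + H} + 2 H$)
$g{\left(17 \right)} \left(-292\right) = \frac{1 + 17 \left(2 + 17\right) \left(8 + 17\right)}{8 + 17} \left(-292\right) = \frac{1 + 17 \cdot 19 \cdot 25}{25} \left(-292\right) = \frac{1 + 8075}{25} \left(-292\right) = \frac{1}{25} \cdot 8076 \left(-292\right) = \frac{8076}{25} \left(-292\right) = - \frac{2358192}{25}$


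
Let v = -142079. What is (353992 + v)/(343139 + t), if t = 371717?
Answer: 211913/714856 ≈ 0.29644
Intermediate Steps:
(353992 + v)/(343139 + t) = (353992 - 142079)/(343139 + 371717) = 211913/714856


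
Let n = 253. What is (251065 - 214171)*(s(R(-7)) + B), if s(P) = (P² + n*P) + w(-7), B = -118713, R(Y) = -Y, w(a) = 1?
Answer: -4312613448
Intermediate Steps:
s(P) = 1 + P² + 253*P (s(P) = (P² + 253*P) + 1 = 1 + P² + 253*P)
(251065 - 214171)*(s(R(-7)) + B) = (251065 - 214171)*((1 + (-1*(-7))² + 253*(-1*(-7))) - 118713) = 36894*((1 + 7² + 253*7) - 118713) = 36894*((1 + 49 + 1771) - 118713) = 36894*(1821 - 118713) = 36894*(-116892) = -4312613448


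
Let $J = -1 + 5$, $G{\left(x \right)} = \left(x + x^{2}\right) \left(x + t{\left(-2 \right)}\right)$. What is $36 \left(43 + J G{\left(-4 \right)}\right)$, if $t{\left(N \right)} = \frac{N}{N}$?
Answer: $-3636$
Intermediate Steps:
$t{\left(N \right)} = 1$
$G{\left(x \right)} = \left(1 + x\right) \left(x + x^{2}\right)$ ($G{\left(x \right)} = \left(x + x^{2}\right) \left(x + 1\right) = \left(x + x^{2}\right) \left(1 + x\right) = \left(1 + x\right) \left(x + x^{2}\right)$)
$J = 4$
$36 \left(43 + J G{\left(-4 \right)}\right) = 36 \left(43 + 4 \left(- 4 \left(1 + \left(-4\right)^{2} + 2 \left(-4\right)\right)\right)\right) = 36 \left(43 + 4 \left(- 4 \left(1 + 16 - 8\right)\right)\right) = 36 \left(43 + 4 \left(\left(-4\right) 9\right)\right) = 36 \left(43 + 4 \left(-36\right)\right) = 36 \left(43 - 144\right) = 36 \left(-101\right) = -3636$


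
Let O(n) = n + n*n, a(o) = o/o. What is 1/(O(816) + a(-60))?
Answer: 1/666673 ≈ 1.5000e-6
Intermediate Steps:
a(o) = 1
O(n) = n + n**2
1/(O(816) + a(-60)) = 1/(816*(1 + 816) + 1) = 1/(816*817 + 1) = 1/(666672 + 1) = 1/666673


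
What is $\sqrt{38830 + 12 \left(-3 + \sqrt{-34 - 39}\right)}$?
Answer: $\sqrt{38794 + 12 i \sqrt{73}} \approx 196.96 + 0.2603 i$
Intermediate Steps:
$\sqrt{38830 + 12 \left(-3 + \sqrt{-34 - 39}\right)} = \sqrt{38830 + 12 \left(-3 + \sqrt{-73}\right)} = \sqrt{38830 + 12 \left(-3 + i \sqrt{73}\right)} = \sqrt{38830 - \left(36 - 12 i \sqrt{73}\right)} = \sqrt{38794 + 12 i \sqrt{73}}$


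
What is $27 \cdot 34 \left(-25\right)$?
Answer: $-22950$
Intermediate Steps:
$27 \cdot 34 \left(-25\right) = 918 \left(-25\right) = -22950$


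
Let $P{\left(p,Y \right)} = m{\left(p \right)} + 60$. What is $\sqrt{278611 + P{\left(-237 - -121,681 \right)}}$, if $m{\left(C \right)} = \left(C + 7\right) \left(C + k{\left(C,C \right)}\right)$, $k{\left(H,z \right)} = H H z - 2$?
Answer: $\sqrt{170429197} \approx 13055.0$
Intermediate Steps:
$k{\left(H,z \right)} = -2 + z H^{2}$ ($k{\left(H,z \right)} = H^{2} z - 2 = z H^{2} - 2 = -2 + z H^{2}$)
$m{\left(C \right)} = \left(7 + C\right) \left(-2 + C + C^{3}\right)$ ($m{\left(C \right)} = \left(C + 7\right) \left(C + \left(-2 + C C^{2}\right)\right) = \left(7 + C\right) \left(C + \left(-2 + C^{3}\right)\right) = \left(7 + C\right) \left(-2 + C + C^{3}\right)$)
$P{\left(p,Y \right)} = 46 + p^{2} + p^{4} + 5 p + 7 p^{3}$ ($P{\left(p,Y \right)} = \left(-14 + p^{2} + p^{4} + 5 p + 7 p^{3}\right) + 60 = 46 + p^{2} + p^{4} + 5 p + 7 p^{3}$)
$\sqrt{278611 + P{\left(-237 - -121,681 \right)}} = \sqrt{278611 + \left(46 + \left(-237 - -121\right)^{2} + \left(-237 - -121\right)^{4} + 5 \left(-237 - -121\right) + 7 \left(-237 - -121\right)^{3}\right)} = \sqrt{278611 + \left(46 + \left(-237 + 121\right)^{2} + \left(-237 + 121\right)^{4} + 5 \left(-237 + 121\right) + 7 \left(-237 + 121\right)^{3}\right)} = \sqrt{278611 + \left(46 + \left(-116\right)^{2} + \left(-116\right)^{4} + 5 \left(-116\right) + 7 \left(-116\right)^{3}\right)} = \sqrt{278611 + \left(46 + 13456 + 181063936 - 580 + 7 \left(-1560896\right)\right)} = \sqrt{278611 + \left(46 + 13456 + 181063936 - 580 - 10926272\right)} = \sqrt{278611 + 170150586} = \sqrt{170429197}$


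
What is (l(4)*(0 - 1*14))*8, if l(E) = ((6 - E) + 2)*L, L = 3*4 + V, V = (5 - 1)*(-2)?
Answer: -1792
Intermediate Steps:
V = -8 (V = 4*(-2) = -8)
L = 4 (L = 3*4 - 8 = 12 - 8 = 4)
l(E) = 32 - 4*E (l(E) = ((6 - E) + 2)*4 = (8 - E)*4 = 32 - 4*E)
(l(4)*(0 - 1*14))*8 = ((32 - 4*4)*(0 - 1*14))*8 = ((32 - 16)*(0 - 14))*8 = (16*(-14))*8 = -224*8 = -1792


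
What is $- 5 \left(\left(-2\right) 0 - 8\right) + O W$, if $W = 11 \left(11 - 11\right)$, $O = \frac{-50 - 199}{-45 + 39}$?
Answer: $40$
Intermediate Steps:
$O = \frac{83}{2}$ ($O = - \frac{249}{-6} = \left(-249\right) \left(- \frac{1}{6}\right) = \frac{83}{2} \approx 41.5$)
$W = 0$ ($W = 11 \cdot 0 = 0$)
$- 5 \left(\left(-2\right) 0 - 8\right) + O W = - 5 \left(\left(-2\right) 0 - 8\right) + \frac{83}{2} \cdot 0 = - 5 \left(0 - 8\right) + 0 = \left(-5\right) \left(-8\right) + 0 = 40 + 0 = 40$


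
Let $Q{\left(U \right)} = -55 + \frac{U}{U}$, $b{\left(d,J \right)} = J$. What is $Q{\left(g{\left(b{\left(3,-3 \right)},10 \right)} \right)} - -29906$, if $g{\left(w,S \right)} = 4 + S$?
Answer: $29852$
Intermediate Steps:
$Q{\left(U \right)} = -54$ ($Q{\left(U \right)} = -55 + 1 = -54$)
$Q{\left(g{\left(b{\left(3,-3 \right)},10 \right)} \right)} - -29906 = -54 - -29906 = -54 + 29906 = 29852$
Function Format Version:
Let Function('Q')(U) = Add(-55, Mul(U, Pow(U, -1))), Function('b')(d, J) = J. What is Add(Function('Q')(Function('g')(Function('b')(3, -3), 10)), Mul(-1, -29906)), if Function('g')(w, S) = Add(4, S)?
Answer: 29852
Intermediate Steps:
Function('Q')(U) = -54 (Function('Q')(U) = Add(-55, 1) = -54)
Add(Function('Q')(Function('g')(Function('b')(3, -3), 10)), Mul(-1, -29906)) = Add(-54, Mul(-1, -29906)) = Add(-54, 29906) = 29852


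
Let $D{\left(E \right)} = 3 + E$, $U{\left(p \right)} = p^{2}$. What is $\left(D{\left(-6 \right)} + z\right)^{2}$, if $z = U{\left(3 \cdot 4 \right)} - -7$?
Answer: $21904$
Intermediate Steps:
$z = 151$ ($z = \left(3 \cdot 4\right)^{2} - -7 = 12^{2} + 7 = 144 + 7 = 151$)
$\left(D{\left(-6 \right)} + z\right)^{2} = \left(\left(3 - 6\right) + 151\right)^{2} = \left(-3 + 151\right)^{2} = 148^{2} = 21904$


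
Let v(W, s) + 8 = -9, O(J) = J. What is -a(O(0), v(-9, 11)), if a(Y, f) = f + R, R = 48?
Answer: -31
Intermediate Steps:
v(W, s) = -17 (v(W, s) = -8 - 9 = -17)
a(Y, f) = 48 + f (a(Y, f) = f + 48 = 48 + f)
-a(O(0), v(-9, 11)) = -(48 - 17) = -1*31 = -31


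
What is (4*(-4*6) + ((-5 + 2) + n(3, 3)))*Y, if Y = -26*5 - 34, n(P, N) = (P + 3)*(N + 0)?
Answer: 13284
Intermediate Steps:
n(P, N) = N*(3 + P) (n(P, N) = (3 + P)*N = N*(3 + P))
Y = -164 (Y = -130 - 34 = -164)
(4*(-4*6) + ((-5 + 2) + n(3, 3)))*Y = (4*(-4*6) + ((-5 + 2) + 3*(3 + 3)))*(-164) = (4*(-24) + (-3 + 3*6))*(-164) = (-96 + (-3 + 18))*(-164) = (-96 + 15)*(-164) = -81*(-164) = 13284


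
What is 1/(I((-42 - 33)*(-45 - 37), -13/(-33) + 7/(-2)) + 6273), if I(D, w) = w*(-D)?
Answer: 11/279128 ≈ 3.9408e-5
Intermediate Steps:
I(D, w) = -D*w
1/(I((-42 - 33)*(-45 - 37), -13/(-33) + 7/(-2)) + 6273) = 1/(-(-42 - 33)*(-45 - 37)*(-13/(-33) + 7/(-2)) + 6273) = 1/(-(-75*(-82))*(-13*(-1/33) + 7*(-½)) + 6273) = 1/(-1*6150*(13/33 - 7/2) + 6273) = 1/(-1*6150*(-205/66) + 6273) = 1/(210125/11 + 6273) = 1/(279128/11) = 11/279128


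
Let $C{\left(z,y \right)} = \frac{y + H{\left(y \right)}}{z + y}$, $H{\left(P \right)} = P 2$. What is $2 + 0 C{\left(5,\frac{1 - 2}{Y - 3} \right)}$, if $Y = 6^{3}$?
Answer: $2$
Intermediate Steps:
$Y = 216$
$H{\left(P \right)} = 2 P$
$C{\left(z,y \right)} = \frac{3 y}{y + z}$ ($C{\left(z,y \right)} = \frac{y + 2 y}{z + y} = \frac{3 y}{y + z}$)
$2 + 0 C{\left(5,\frac{1 - 2}{Y - 3} \right)} = 2 + 0 \frac{3 \frac{1 - 2}{216 - 3}}{\frac{1 - 2}{216 - 3} + 5} = 2 + 0 \frac{3 \left(- \frac{1}{213}\right)}{- \frac{1}{213} + 5} = 2 + 0 \frac{3 \left(\left(-1\right) \frac{1}{213}\right)}{\left(-1\right) \frac{1}{213} + 5} = 2 + 0 \cdot 3 \left(- \frac{1}{213}\right) \frac{1}{- \frac{1}{213} + 5} = 2 + 0 \cdot 3 \left(- \frac{1}{213}\right) \frac{1}{\frac{1064}{213}} = 2 + 0 \cdot 3 \left(- \frac{1}{213}\right) \frac{213}{1064} = 2 + 0 \left(- \frac{3}{1064}\right) = 2 + 0 = 2$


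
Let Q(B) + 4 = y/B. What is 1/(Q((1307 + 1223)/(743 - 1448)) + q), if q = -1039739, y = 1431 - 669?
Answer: -253/263108700 ≈ -9.6158e-7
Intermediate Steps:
y = 762
Q(B) = -4 + 762/B
1/(Q((1307 + 1223)/(743 - 1448)) + q) = 1/((-4 + 762/(((1307 + 1223)/(743 - 1448)))) - 1039739) = 1/((-4 + 762/((2530/(-705)))) - 1039739) = 1/((-4 + 762/((2530*(-1/705)))) - 1039739) = 1/((-4 + 762/(-506/141)) - 1039739) = 1/((-4 + 762*(-141/506)) - 1039739) = 1/((-4 - 53721/253) - 1039739) = 1/(-54733/253 - 1039739) = 1/(-263108700/253) = -253/263108700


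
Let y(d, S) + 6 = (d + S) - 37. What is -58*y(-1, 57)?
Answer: -754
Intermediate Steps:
y(d, S) = -43 + S + d (y(d, S) = -6 + ((d + S) - 37) = -6 + ((S + d) - 37) = -6 + (-37 + S + d) = -43 + S + d)
-58*y(-1, 57) = -58*(-43 + 57 - 1) = -58*13 = -754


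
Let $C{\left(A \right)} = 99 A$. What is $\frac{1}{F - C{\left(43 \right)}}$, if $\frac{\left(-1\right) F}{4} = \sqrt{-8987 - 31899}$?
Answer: $\frac{i}{- 4257 i + 4 \sqrt{40886}} \approx -0.00022672 + 4.3076 \cdot 10^{-5} i$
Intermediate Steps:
$F = - 4 i \sqrt{40886}$ ($F = - 4 \sqrt{-8987 - 31899} = - 4 \sqrt{-40886} = - 4 i \sqrt{40886} \approx - 808.81 i$)
$\frac{1}{F - C{\left(43 \right)}} = \frac{1}{- 4 i \sqrt{40886} - 99 \cdot 43} = \frac{1}{- 4 i \sqrt{40886} - 4257} = \frac{1}{-4257 - 4 i \sqrt{40886}}$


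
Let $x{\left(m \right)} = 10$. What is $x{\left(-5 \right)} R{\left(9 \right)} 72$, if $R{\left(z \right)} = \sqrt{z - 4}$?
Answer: $720 \sqrt{5} \approx 1610.0$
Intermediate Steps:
$R{\left(z \right)} = \sqrt{-4 + z}$
$x{\left(-5 \right)} R{\left(9 \right)} 72 = 10 \sqrt{-4 + 9} \cdot 72 = 10 \sqrt{5} \cdot 72 = 720 \sqrt{5}$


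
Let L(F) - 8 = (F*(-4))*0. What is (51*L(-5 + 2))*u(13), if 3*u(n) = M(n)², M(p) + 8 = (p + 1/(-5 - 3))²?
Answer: 1733139953/512 ≈ 3.3850e+6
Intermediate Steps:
M(p) = -8 + (-⅛ + p)² (M(p) = -8 + (p + 1/(-5 - 3))² = -8 + (p + 1/(-8))² = -8 + (p - ⅛)² = -8 + (-⅛ + p)²)
L(F) = 8 (L(F) = 8 + (F*(-4))*0 = 8 - 4*F*0 = 8 + 0 = 8)
u(n) = (-8 + (-1 + 8*n)²/64)²/3
(51*L(-5 + 2))*u(13) = (51*8)*((-512 + (-1 + 8*13)²)²/12288) = 408*((-512 + (-1 + 104)²)²/12288) = 408*((-512 + 103²)²/12288) = 408*((-512 + 10609)²/12288) = 408*((1/12288)*10097²) = 408*((1/12288)*101949409) = 408*(101949409/12288) = 1733139953/512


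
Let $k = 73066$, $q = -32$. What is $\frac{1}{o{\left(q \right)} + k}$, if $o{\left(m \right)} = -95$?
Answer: $\frac{1}{72971} \approx 1.3704 \cdot 10^{-5}$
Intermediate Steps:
$\frac{1}{o{\left(q \right)} + k} = \frac{1}{-95 + 73066} = \frac{1}{72971}$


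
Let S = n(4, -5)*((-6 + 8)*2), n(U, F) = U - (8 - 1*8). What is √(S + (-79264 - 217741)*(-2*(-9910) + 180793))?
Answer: I*√59583064049 ≈ 2.441e+5*I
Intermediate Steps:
n(U, F) = U (n(U, F) = U - (8 - 8) = U - 1*0 = U + 0 = U)
S = 16 (S = 4*((-6 + 8)*2) = 4*(2*2) = 4*4 = 16)
√(S + (-79264 - 217741)*(-2*(-9910) + 180793)) = √(16 + (-79264 - 217741)*(-2*(-9910) + 180793)) = √(16 - 297005*(19820 + 180793)) = √(16 - 297005*200613) = √(16 - 59583064065) = √(-59583064049) = I*√59583064049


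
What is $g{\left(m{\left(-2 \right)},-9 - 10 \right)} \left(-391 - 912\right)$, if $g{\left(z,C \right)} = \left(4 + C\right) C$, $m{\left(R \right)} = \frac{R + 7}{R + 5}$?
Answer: $-371355$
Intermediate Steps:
$m{\left(R \right)} = \frac{7 + R}{5 + R}$
$g{\left(z,C \right)} = C \left(4 + C\right)$
$g{\left(m{\left(-2 \right)},-9 - 10 \right)} \left(-391 - 912\right) = \left(-9 - 10\right) \left(4 - 19\right) \left(-391 - 912\right) = \left(-9 - 10\right) \left(4 - 19\right) \left(-1303\right) = - 19 \left(4 - 19\right) \left(-1303\right) = \left(-19\right) \left(-15\right) \left(-1303\right) = 285 \left(-1303\right) = -371355$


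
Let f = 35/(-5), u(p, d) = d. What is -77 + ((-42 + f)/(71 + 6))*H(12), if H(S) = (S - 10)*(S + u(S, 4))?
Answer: -1071/11 ≈ -97.364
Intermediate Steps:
f = -7 (f = 35*(-⅕) = -7)
H(S) = (-10 + S)*(4 + S) (H(S) = (S - 10)*(S + 4) = (-10 + S)*(4 + S))
-77 + ((-42 + f)/(71 + 6))*H(12) = -77 + ((-42 - 7)/(71 + 6))*(-40 + 12² - 6*12) = -77 + (-49/77)*(-40 + 144 - 72) = -77 - 49*1/77*32 = -77 - 7/11*32 = -77 - 224/11 = -1071/11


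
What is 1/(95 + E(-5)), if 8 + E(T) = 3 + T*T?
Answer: 1/115 ≈ 0.0086956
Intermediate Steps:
E(T) = -5 + T² (E(T) = -8 + (3 + T*T) = -8 + (3 + T²) = -5 + T²)
1/(95 + E(-5)) = 1/(95 + (-5 + (-5)²)) = 1/(95 + (-5 + 25)) = 1/(95 + 20) = 1/115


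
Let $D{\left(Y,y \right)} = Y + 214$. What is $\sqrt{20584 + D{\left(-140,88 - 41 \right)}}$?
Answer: $\sqrt{20658} \approx 143.73$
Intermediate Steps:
$D{\left(Y,y \right)} = 214 + Y$
$\sqrt{20584 + D{\left(-140,88 - 41 \right)}} = \sqrt{20584 + \left(214 - 140\right)} = \sqrt{20584 + 74} = \sqrt{20658}$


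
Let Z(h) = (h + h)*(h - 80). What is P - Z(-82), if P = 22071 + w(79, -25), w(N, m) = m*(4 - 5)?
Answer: -4472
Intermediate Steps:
w(N, m) = -m (w(N, m) = m*(-1) = -m)
Z(h) = 2*h*(-80 + h) (Z(h) = (2*h)*(-80 + h) = 2*h*(-80 + h))
P = 22096 (P = 22071 - 1*(-25) = 22071 + 25 = 22096)
P - Z(-82) = 22096 - 2*(-82)*(-80 - 82) = 22096 - 2*(-82)*(-162) = 22096 - 1*26568 = 22096 - 26568 = -4472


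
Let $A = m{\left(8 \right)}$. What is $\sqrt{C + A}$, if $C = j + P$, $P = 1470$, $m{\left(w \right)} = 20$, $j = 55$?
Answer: $\sqrt{1545} \approx 39.306$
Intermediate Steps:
$A = 20$
$C = 1525$ ($C = 55 + 1470 = 1525$)
$\sqrt{C + A} = \sqrt{1525 + 20} = \sqrt{1545}$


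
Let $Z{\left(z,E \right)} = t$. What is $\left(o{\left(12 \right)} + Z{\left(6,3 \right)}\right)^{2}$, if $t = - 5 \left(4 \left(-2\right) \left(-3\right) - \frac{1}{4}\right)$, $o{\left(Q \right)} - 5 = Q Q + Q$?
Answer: $\frac{28561}{16} \approx 1785.1$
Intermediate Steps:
$o{\left(Q \right)} = 5 + Q + Q^{2}$ ($o{\left(Q \right)} = 5 + \left(Q Q + Q\right) = 5 + \left(Q^{2} + Q\right) = 5 + \left(Q + Q^{2}\right) = 5 + Q + Q^{2}$)
$t = - \frac{475}{4}$ ($t = - 5 \left(\left(-8\right) \left(-3\right) - \frac{1}{4}\right) = - 5 \left(24 - \frac{1}{4}\right) = \left(-5\right) \frac{95}{4} = - \frac{475}{4} \approx -118.75$)
$Z{\left(z,E \right)} = - \frac{475}{4}$
$\left(o{\left(12 \right)} + Z{\left(6,3 \right)}\right)^{2} = \left(\left(5 + 12 + 12^{2}\right) - \frac{475}{4}\right)^{2} = \left(\left(5 + 12 + 144\right) - \frac{475}{4}\right)^{2} = \left(161 - \frac{475}{4}\right)^{2} = \left(\frac{169}{4}\right)^{2} = \frac{28561}{16}$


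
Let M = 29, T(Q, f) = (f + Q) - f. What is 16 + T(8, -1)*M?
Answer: 248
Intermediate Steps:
T(Q, f) = Q (T(Q, f) = (Q + f) - f = Q)
16 + T(8, -1)*M = 16 + 8*29 = 16 + 232 = 248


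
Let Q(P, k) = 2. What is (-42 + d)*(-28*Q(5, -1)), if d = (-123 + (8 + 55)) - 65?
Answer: 9352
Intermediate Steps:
d = -125 (d = (-123 + 63) - 65 = -60 - 65 = -125)
(-42 + d)*(-28*Q(5, -1)) = (-42 - 125)*(-28*2) = -167*(-56) = 9352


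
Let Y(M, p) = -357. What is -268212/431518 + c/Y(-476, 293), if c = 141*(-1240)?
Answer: 12558475906/25675321 ≈ 489.13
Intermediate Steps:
c = -174840
-268212/431518 + c/Y(-476, 293) = -268212/431518 - 174840/(-357) = -268212*1/431518 - 174840*(-1/357) = -134106/215759 + 58280/119 = 12558475906/25675321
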